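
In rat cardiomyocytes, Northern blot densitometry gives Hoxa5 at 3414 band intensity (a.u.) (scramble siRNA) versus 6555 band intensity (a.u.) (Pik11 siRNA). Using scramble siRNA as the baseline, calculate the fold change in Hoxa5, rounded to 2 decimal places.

1.92

Fold change = 6555 / 3414 = 1.920
Hoxa5 is upregulated.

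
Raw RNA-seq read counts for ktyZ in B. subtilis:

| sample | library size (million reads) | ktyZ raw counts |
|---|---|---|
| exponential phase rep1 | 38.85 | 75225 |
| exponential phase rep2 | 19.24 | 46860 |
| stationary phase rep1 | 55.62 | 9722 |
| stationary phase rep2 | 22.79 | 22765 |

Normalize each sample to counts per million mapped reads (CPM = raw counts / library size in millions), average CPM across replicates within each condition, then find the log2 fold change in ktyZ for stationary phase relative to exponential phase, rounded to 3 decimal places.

-1.897

CPM(exponential phase rep1) = 75225 / 38.85 = 1936.2934
CPM(exponential phase rep2) = 46860 / 19.24 = 2435.5509
CPM(stationary phase rep1) = 9722 / 55.62 = 174.7932
CPM(stationary phase rep2) = 22765 / 22.79 = 998.9030
mean CPM(exponential phase) = 2185.9222; mean CPM(stationary phase) = 586.8481
Fold change = 586.8481 / 2185.9222 = 0.26847
log2(0.26847) = -1.8972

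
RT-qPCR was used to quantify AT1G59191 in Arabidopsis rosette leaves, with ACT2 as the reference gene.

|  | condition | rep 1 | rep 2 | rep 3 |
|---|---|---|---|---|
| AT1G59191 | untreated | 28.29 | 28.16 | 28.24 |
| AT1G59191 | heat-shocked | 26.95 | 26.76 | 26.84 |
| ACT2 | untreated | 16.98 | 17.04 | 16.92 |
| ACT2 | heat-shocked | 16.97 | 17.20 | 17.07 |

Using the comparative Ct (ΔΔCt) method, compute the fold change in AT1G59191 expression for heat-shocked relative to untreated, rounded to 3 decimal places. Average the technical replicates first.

Mean Ct: AT1G59191 untreated 28.230; AT1G59191 heat-shocked 26.850; ACT2 untreated 16.980; ACT2 heat-shocked 17.080
ΔCt(untreated) = 28.230 − 16.980 = 11.250
ΔCt(heat-shocked) = 26.850 − 17.080 = 9.770
ΔΔCt = 9.770 − 11.250 = -1.480
Fold change = 2^(−(-1.480)) = 2^1.480 = 2.7895

2.789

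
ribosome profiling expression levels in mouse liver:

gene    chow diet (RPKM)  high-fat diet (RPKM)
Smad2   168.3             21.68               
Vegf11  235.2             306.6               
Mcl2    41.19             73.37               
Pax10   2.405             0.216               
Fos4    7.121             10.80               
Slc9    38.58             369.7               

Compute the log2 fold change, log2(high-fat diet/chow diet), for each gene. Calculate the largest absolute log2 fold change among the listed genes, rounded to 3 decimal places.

log2(21.68/168.3) = -2.957  (Smad2)
log2(306.6/235.2) = 0.382  (Vegf11)
log2(73.37/41.19) = 0.833  (Mcl2)
log2(0.216/2.405) = -3.477  (Pax10)
log2(10.80/7.121) = 0.601  (Fos4)
log2(369.7/38.58) = 3.260  (Slc9)
The largest magnitude belongs to Pax10.

3.477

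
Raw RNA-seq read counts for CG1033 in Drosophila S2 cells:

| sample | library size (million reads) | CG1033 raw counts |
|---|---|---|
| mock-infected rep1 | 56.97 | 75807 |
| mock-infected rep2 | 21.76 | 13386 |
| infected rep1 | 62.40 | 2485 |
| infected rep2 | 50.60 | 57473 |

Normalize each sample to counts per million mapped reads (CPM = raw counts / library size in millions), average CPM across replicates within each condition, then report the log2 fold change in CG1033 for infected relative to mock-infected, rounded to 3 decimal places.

-0.727

CPM(mock-infected rep1) = 75807 / 56.97 = 1330.6477
CPM(mock-infected rep2) = 13386 / 21.76 = 615.1654
CPM(infected rep1) = 2485 / 62.40 = 39.8237
CPM(infected rep2) = 57473 / 50.60 = 1135.8300
mean CPM(mock-infected) = 972.9066; mean CPM(infected) = 587.8269
Fold change = 587.8269 / 972.9066 = 0.60420
log2(0.60420) = -0.7269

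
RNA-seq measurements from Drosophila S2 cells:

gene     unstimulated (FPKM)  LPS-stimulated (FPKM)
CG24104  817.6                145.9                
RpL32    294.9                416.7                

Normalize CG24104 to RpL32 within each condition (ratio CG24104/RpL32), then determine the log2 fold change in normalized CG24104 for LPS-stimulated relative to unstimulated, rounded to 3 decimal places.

-2.985

CG24104/RpL32 (unstimulated) = 817.6 / 294.9 = 2.7725
CG24104/RpL32 (LPS-stimulated) = 145.9 / 416.7 = 0.35013
Fold change = 0.35013 / 2.7725 = 0.1263
log2(0.1263) = -2.9852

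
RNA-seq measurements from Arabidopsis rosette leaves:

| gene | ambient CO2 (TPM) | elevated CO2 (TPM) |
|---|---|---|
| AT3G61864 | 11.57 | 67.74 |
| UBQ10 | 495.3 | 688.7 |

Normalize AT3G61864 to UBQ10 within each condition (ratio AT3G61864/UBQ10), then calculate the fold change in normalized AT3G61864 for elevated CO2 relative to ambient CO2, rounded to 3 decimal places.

4.211

AT3G61864/UBQ10 (ambient CO2) = 11.57 / 495.3 = 0.02336
AT3G61864/UBQ10 (elevated CO2) = 67.74 / 688.7 = 0.098359
Fold change = 0.098359 / 0.02336 = 4.2107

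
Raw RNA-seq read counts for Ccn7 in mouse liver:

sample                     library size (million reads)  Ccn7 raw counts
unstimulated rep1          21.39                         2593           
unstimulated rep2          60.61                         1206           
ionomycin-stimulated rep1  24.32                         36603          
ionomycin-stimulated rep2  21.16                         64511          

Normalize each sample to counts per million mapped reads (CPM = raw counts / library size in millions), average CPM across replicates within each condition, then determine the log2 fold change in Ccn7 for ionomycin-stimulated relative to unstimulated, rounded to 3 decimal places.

CPM(unstimulated rep1) = 2593 / 21.39 = 121.2249
CPM(unstimulated rep2) = 1206 / 60.61 = 19.8977
CPM(ionomycin-stimulated rep1) = 36603 / 24.32 = 1505.0576
CPM(ionomycin-stimulated rep2) = 64511 / 21.16 = 3048.7240
mean CPM(unstimulated) = 70.5613; mean CPM(ionomycin-stimulated) = 2276.8908
Fold change = 2276.8908 / 70.5613 = 32.26827
log2(32.26827) = 5.0120

5.012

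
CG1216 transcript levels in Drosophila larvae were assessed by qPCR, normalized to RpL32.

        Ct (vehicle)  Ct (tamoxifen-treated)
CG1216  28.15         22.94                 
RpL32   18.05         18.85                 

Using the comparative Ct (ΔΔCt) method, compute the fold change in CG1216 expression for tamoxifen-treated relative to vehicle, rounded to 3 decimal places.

64.445

ΔCt(vehicle) = 28.150 − 18.050 = 10.100
ΔCt(tamoxifen-treated) = 22.940 − 18.850 = 4.090
ΔΔCt = 4.090 − 10.100 = -6.010
Fold change = 2^(−(-6.010)) = 2^6.010 = 64.4452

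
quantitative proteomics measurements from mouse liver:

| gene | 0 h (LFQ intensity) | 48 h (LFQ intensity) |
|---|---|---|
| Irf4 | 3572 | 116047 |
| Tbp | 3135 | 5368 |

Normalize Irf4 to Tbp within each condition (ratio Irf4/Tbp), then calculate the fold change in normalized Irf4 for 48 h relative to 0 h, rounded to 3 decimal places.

18.974

Irf4/Tbp (0 h) = 3572 / 3135 = 1.1394
Irf4/Tbp (48 h) = 116047 / 5368 = 21.618
Fold change = 21.618 / 1.1394 = 18.9735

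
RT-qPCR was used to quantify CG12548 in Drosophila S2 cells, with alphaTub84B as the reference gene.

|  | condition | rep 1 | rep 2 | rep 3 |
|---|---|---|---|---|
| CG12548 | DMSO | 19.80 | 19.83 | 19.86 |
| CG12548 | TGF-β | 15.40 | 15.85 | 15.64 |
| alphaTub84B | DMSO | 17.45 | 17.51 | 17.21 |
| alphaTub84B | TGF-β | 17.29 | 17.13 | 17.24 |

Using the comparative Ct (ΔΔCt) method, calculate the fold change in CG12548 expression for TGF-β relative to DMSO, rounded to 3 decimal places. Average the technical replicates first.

Mean Ct: CG12548 DMSO 19.830; CG12548 TGF-β 15.630; alphaTub84B DMSO 17.390; alphaTub84B TGF-β 17.220
ΔCt(DMSO) = 19.830 − 17.390 = 2.440
ΔCt(TGF-β) = 15.630 − 17.220 = -1.590
ΔΔCt = -1.590 − 2.440 = -4.030
Fold change = 2^(−(-4.030)) = 2^4.030 = 16.3362

16.336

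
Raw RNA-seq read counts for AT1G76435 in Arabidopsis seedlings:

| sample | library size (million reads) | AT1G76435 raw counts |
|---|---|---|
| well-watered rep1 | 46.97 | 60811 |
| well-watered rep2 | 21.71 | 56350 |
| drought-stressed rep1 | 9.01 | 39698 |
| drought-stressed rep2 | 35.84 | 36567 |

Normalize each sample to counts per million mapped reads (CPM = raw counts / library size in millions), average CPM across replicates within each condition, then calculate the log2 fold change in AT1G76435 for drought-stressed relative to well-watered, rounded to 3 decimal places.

CPM(well-watered rep1) = 60811 / 46.97 = 1294.6775
CPM(well-watered rep2) = 56350 / 21.71 = 2595.5781
CPM(drought-stressed rep1) = 39698 / 9.01 = 4405.9933
CPM(drought-stressed rep2) = 36567 / 35.84 = 1020.2846
mean CPM(well-watered) = 1945.1278; mean CPM(drought-stressed) = 2713.1390
Fold change = 2713.1390 / 1945.1278 = 1.39484
log2(1.39484) = 0.4801

0.480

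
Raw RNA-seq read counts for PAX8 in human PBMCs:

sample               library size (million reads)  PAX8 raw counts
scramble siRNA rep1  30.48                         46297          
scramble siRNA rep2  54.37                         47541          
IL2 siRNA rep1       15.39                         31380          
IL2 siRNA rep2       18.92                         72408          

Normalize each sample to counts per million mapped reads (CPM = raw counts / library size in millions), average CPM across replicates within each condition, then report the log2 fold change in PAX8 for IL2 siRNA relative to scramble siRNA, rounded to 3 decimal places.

1.293

CPM(scramble siRNA rep1) = 46297 / 30.48 = 1518.9304
CPM(scramble siRNA rep2) = 47541 / 54.37 = 874.3976
CPM(IL2 siRNA rep1) = 31380 / 15.39 = 2038.9864
CPM(IL2 siRNA rep2) = 72408 / 18.92 = 3827.0613
mean CPM(scramble siRNA) = 1196.6640; mean CPM(IL2 siRNA) = 2933.0238
Fold change = 2933.0238 / 1196.6640 = 2.45100
log2(2.45100) = 1.2934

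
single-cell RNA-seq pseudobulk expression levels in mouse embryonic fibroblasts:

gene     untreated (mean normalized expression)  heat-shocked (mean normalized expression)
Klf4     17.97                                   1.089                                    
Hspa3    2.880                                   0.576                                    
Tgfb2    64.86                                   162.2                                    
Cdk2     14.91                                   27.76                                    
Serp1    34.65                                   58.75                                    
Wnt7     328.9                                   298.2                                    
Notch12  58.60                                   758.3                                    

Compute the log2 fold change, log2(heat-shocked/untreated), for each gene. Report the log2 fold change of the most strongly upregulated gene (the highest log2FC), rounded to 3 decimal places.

log2(1.089/17.97) = -4.045  (Klf4)
log2(0.576/2.880) = -2.322  (Hspa3)
log2(162.2/64.86) = 1.322  (Tgfb2)
log2(27.76/14.91) = 0.897  (Cdk2)
log2(58.75/34.65) = 0.762  (Serp1)
log2(298.2/328.9) = -0.141  (Wnt7)
log2(758.3/58.60) = 3.694  (Notch12)
Notch12 is most strongly upregulated.

3.694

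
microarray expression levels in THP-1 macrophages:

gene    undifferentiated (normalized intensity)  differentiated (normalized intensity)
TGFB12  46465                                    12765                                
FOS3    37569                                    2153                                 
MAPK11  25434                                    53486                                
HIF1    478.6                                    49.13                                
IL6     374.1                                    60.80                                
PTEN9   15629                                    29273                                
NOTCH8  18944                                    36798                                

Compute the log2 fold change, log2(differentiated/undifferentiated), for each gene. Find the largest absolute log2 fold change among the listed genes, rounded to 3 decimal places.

log2(12765/46465) = -1.864  (TGFB12)
log2(2153/37569) = -4.125  (FOS3)
log2(53486/25434) = 1.072  (MAPK11)
log2(49.13/478.6) = -3.284  (HIF1)
log2(60.80/374.1) = -2.621  (IL6)
log2(29273/15629) = 0.905  (PTEN9)
log2(36798/18944) = 0.958  (NOTCH8)
The largest magnitude belongs to FOS3.

4.125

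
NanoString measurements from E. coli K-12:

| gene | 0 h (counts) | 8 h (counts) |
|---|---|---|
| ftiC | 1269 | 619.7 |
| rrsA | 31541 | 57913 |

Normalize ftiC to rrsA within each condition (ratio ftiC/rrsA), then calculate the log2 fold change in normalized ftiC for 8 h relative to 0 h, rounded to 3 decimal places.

-1.911

ftiC/rrsA (0 h) = 1269 / 31541 = 0.040233
ftiC/rrsA (8 h) = 619.7 / 57913 = 0.010701
Fold change = 0.010701 / 0.040233 = 0.2660
log2(0.2660) = -1.9107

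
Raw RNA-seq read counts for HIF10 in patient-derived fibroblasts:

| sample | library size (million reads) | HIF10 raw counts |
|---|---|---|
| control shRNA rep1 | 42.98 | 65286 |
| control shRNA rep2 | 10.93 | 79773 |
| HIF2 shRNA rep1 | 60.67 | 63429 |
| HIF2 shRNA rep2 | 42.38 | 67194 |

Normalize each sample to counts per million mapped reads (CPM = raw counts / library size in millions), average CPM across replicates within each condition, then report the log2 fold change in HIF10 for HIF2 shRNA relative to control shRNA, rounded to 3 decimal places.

-1.745

CPM(control shRNA rep1) = 65286 / 42.98 = 1518.9856
CPM(control shRNA rep2) = 79773 / 10.93 = 7298.5361
CPM(HIF2 shRNA rep1) = 63429 / 60.67 = 1045.4755
CPM(HIF2 shRNA rep2) = 67194 / 42.38 = 1585.5120
mean CPM(control shRNA) = 4408.7609; mean CPM(HIF2 shRNA) = 1315.4938
Fold change = 1315.4938 / 4408.7609 = 0.29838
log2(0.29838) = -1.7448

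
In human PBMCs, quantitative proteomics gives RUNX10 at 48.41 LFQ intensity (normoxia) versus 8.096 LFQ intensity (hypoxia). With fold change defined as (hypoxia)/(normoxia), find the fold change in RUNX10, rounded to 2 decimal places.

0.17

Fold change = 8.096 / 48.41 = 0.167
RUNX10 is downregulated.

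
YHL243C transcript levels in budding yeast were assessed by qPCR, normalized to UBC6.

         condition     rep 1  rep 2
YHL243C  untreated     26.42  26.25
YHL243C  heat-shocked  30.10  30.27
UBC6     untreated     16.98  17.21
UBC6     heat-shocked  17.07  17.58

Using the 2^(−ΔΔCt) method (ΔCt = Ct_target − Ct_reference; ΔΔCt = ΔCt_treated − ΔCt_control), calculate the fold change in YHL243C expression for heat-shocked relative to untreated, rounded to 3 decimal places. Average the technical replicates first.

0.081

Mean Ct: YHL243C untreated 26.335; YHL243C heat-shocked 30.185; UBC6 untreated 17.095; UBC6 heat-shocked 17.325
ΔCt(untreated) = 26.335 − 17.095 = 9.240
ΔCt(heat-shocked) = 30.185 − 17.325 = 12.860
ΔΔCt = 12.860 − 9.240 = 3.620
Fold change = 2^(−3.620) = 0.0813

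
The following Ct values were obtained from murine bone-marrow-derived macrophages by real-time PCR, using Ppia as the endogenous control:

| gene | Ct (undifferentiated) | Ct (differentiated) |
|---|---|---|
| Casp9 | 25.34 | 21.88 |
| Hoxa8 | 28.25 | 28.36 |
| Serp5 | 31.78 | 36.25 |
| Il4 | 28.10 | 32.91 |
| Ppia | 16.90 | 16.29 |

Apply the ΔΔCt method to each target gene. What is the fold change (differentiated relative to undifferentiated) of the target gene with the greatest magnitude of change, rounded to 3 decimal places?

Casp9: ΔΔCt = (21.88−16.29) − (25.34−16.90) = 5.59 − 8.44 = -2.85; fold change = 2^2.85 = 7.210
Hoxa8: ΔΔCt = (28.36−16.29) − (28.25−16.90) = 12.07 − 11.35 = 0.72; fold change = 2^-0.72 = 0.607
Serp5: ΔΔCt = (36.25−16.29) − (31.78−16.90) = 19.96 − 14.88 = 5.08; fold change = 2^-5.08 = 0.030
Il4: ΔΔCt = (32.91−16.29) − (28.10−16.90) = 16.62 − 11.20 = 5.42; fold change = 2^-5.42 = 0.023
Il4 has the largest |ΔΔCt| = 5.42.

0.023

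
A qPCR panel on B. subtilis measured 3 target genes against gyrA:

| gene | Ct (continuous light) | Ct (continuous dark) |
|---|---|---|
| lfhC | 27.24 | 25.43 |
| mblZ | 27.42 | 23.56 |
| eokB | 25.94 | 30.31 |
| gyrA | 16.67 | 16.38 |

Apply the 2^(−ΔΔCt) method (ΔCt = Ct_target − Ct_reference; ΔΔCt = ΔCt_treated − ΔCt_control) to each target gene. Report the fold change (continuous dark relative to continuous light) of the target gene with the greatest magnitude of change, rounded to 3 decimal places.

0.040

lfhC: ΔΔCt = (25.43−16.38) − (27.24−16.67) = 9.05 − 10.57 = -1.52; fold change = 2^1.52 = 2.868
mblZ: ΔΔCt = (23.56−16.38) − (27.42−16.67) = 7.18 − 10.75 = -3.57; fold change = 2^3.57 = 11.876
eokB: ΔΔCt = (30.31−16.38) − (25.94−16.67) = 13.93 − 9.27 = 4.66; fold change = 2^-4.66 = 0.040
eokB has the largest |ΔΔCt| = 4.66.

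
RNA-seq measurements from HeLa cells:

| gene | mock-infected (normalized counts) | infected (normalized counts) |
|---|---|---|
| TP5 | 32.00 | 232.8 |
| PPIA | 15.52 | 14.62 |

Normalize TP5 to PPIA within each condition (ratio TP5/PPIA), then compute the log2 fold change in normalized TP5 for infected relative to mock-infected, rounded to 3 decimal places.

2.949

TP5/PPIA (mock-infected) = 32.00 / 15.52 = 2.0619
TP5/PPIA (infected) = 232.8 / 14.62 = 15.923
Fold change = 15.923 / 2.0619 = 7.7228
log2(7.7228) = 2.9491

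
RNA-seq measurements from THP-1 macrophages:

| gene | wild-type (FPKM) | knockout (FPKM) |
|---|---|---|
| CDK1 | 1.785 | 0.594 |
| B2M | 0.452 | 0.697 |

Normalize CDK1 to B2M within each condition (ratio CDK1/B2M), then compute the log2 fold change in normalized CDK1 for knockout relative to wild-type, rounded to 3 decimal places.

-2.212

CDK1/B2M (wild-type) = 1.785 / 0.452 = 3.9491
CDK1/B2M (knockout) = 0.594 / 0.697 = 0.85222
Fold change = 0.85222 / 3.9491 = 0.2158
log2(0.2158) = -2.2122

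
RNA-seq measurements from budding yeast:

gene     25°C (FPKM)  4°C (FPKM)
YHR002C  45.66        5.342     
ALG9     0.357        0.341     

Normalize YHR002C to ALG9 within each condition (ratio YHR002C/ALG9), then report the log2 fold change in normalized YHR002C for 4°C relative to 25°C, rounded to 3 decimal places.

YHR002C/ALG9 (25°C) = 45.66 / 0.357 = 127.9
YHR002C/ALG9 (4°C) = 5.342 / 0.341 = 15.666
Fold change = 15.666 / 127.9 = 0.1225
log2(0.1225) = -3.0293

-3.029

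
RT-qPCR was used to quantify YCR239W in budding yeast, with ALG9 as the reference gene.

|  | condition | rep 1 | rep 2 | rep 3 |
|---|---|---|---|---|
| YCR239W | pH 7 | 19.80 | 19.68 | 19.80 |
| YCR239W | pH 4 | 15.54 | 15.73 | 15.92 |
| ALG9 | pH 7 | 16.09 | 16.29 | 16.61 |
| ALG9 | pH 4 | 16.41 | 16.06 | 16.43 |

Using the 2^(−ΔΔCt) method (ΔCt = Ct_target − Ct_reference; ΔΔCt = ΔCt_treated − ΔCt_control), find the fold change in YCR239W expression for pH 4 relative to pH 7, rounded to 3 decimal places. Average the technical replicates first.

Mean Ct: YCR239W pH 7 19.760; YCR239W pH 4 15.730; ALG9 pH 7 16.330; ALG9 pH 4 16.300
ΔCt(pH 7) = 19.760 − 16.330 = 3.430
ΔCt(pH 4) = 15.730 − 16.300 = -0.570
ΔΔCt = -0.570 − 3.430 = -4.000
Fold change = 2^(−(-4.000)) = 2^4.000 = 16.0000

16.000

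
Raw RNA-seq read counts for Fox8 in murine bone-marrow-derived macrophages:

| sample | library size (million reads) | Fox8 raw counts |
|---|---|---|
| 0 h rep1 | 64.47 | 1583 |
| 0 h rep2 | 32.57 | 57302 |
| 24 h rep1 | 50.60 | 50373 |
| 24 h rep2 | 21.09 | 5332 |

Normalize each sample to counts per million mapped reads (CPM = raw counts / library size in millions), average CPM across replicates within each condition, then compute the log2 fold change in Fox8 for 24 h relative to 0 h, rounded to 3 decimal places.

-0.515

CPM(0 h rep1) = 1583 / 64.47 = 24.5541
CPM(0 h rep2) = 57302 / 32.57 = 1759.3491
CPM(24 h rep1) = 50373 / 50.60 = 995.5138
CPM(24 h rep2) = 5332 / 21.09 = 252.8212
mean CPM(0 h) = 891.9516; mean CPM(24 h) = 624.1675
Fold change = 624.1675 / 891.9516 = 0.69978
log2(0.69978) = -0.5150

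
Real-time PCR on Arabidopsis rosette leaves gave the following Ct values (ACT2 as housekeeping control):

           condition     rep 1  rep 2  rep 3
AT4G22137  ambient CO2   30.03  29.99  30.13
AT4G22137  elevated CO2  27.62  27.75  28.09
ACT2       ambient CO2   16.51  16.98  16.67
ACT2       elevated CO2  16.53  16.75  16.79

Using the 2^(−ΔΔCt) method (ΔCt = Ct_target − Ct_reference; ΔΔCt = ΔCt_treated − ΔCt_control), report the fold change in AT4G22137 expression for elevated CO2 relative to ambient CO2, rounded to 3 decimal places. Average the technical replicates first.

Mean Ct: AT4G22137 ambient CO2 30.050; AT4G22137 elevated CO2 27.820; ACT2 ambient CO2 16.720; ACT2 elevated CO2 16.690
ΔCt(ambient CO2) = 30.050 − 16.720 = 13.330
ΔCt(elevated CO2) = 27.820 − 16.690 = 11.130
ΔΔCt = 11.130 − 13.330 = -2.200
Fold change = 2^(−(-2.200)) = 2^2.200 = 4.5948

4.595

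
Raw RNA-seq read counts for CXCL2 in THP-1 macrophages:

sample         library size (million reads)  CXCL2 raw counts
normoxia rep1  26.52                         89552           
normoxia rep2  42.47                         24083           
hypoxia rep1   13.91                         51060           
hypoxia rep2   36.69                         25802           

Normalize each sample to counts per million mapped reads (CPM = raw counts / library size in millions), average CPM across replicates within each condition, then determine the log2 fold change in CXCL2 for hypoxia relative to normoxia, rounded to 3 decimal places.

0.149

CPM(normoxia rep1) = 89552 / 26.52 = 3376.7722
CPM(normoxia rep2) = 24083 / 42.47 = 567.0591
CPM(hypoxia rep1) = 51060 / 13.91 = 3670.7405
CPM(hypoxia rep2) = 25802 / 36.69 = 703.2434
mean CPM(normoxia) = 1971.9157; mean CPM(hypoxia) = 2186.9919
Fold change = 2186.9919 / 1971.9157 = 1.10907
log2(1.10907) = 0.1494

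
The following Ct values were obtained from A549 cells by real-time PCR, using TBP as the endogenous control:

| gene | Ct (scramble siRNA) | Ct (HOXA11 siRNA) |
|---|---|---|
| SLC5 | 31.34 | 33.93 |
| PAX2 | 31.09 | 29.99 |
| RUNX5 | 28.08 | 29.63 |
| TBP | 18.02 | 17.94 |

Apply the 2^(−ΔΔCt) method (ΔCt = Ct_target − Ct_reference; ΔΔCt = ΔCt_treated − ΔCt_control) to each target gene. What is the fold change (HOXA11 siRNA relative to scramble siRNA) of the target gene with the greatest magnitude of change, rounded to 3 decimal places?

SLC5: ΔΔCt = (33.93−17.94) − (31.34−18.02) = 15.99 − 13.32 = 2.67; fold change = 2^-2.67 = 0.157
PAX2: ΔΔCt = (29.99−17.94) − (31.09−18.02) = 12.05 − 13.07 = -1.02; fold change = 2^1.02 = 2.028
RUNX5: ΔΔCt = (29.63−17.94) − (28.08−18.02) = 11.69 − 10.06 = 1.63; fold change = 2^-1.63 = 0.323
SLC5 has the largest |ΔΔCt| = 2.67.

0.157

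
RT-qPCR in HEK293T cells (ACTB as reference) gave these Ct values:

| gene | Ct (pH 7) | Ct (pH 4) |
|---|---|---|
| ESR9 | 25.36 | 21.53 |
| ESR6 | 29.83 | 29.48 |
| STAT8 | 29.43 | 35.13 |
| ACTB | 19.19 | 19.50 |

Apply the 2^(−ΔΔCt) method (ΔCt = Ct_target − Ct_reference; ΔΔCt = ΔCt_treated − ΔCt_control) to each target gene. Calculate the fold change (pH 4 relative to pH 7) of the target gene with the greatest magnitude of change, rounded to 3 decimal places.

0.024

ESR9: ΔΔCt = (21.53−19.50) − (25.36−19.19) = 2.03 − 6.17 = -4.14; fold change = 2^4.14 = 17.630
ESR6: ΔΔCt = (29.48−19.50) − (29.83−19.19) = 9.98 − 10.64 = -0.66; fold change = 2^0.66 = 1.580
STAT8: ΔΔCt = (35.13−19.50) − (29.43−19.19) = 15.63 − 10.24 = 5.39; fold change = 2^-5.39 = 0.024
STAT8 has the largest |ΔΔCt| = 5.39.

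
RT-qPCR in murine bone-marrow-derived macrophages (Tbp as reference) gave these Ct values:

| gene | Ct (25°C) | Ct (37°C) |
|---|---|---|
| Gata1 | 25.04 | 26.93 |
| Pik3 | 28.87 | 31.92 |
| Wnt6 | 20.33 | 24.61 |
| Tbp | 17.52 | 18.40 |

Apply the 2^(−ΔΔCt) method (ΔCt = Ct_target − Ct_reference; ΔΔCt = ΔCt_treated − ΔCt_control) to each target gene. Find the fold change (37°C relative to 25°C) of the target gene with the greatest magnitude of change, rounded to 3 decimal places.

0.095

Gata1: ΔΔCt = (26.93−18.40) − (25.04−17.52) = 8.53 − 7.52 = 1.01; fold change = 2^-1.01 = 0.497
Pik3: ΔΔCt = (31.92−18.40) − (28.87−17.52) = 13.52 − 11.35 = 2.17; fold change = 2^-2.17 = 0.222
Wnt6: ΔΔCt = (24.61−18.40) − (20.33−17.52) = 6.21 − 2.81 = 3.40; fold change = 2^-3.40 = 0.095
Wnt6 has the largest |ΔΔCt| = 3.40.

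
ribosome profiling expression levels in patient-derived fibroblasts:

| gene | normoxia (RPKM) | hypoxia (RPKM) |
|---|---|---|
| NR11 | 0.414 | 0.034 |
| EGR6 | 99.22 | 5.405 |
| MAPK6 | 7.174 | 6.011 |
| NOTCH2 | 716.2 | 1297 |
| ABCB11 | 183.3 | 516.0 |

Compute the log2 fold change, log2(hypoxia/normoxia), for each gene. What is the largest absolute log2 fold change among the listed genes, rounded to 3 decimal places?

4.198

log2(0.034/0.414) = -3.606  (NR11)
log2(5.405/99.22) = -4.198  (EGR6)
log2(6.011/7.174) = -0.255  (MAPK6)
log2(1297/716.2) = 0.857  (NOTCH2)
log2(516.0/183.3) = 1.493  (ABCB11)
The largest magnitude belongs to EGR6.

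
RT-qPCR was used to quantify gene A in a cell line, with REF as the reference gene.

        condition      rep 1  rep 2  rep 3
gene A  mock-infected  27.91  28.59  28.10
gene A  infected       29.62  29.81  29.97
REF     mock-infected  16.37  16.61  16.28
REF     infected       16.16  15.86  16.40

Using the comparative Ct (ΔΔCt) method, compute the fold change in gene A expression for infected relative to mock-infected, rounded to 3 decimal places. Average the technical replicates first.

Mean Ct: gene A mock-infected 28.200; gene A infected 29.800; REF mock-infected 16.420; REF infected 16.140
ΔCt(mock-infected) = 28.200 − 16.420 = 11.780
ΔCt(infected) = 29.800 − 16.140 = 13.660
ΔΔCt = 13.660 − 11.780 = 1.880
Fold change = 2^(−1.880) = 0.2717

0.272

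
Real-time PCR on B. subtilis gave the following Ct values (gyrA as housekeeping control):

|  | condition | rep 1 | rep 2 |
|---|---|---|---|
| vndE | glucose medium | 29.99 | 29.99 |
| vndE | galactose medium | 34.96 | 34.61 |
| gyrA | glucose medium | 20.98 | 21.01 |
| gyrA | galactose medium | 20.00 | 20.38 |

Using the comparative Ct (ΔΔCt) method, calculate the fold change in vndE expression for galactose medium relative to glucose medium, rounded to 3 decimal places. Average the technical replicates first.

Mean Ct: vndE glucose medium 29.990; vndE galactose medium 34.785; gyrA glucose medium 20.995; gyrA galactose medium 20.190
ΔCt(glucose medium) = 29.990 − 20.995 = 8.995
ΔCt(galactose medium) = 34.785 − 20.190 = 14.595
ΔΔCt = 14.595 − 8.995 = 5.600
Fold change = 2^(−5.600) = 0.0206

0.021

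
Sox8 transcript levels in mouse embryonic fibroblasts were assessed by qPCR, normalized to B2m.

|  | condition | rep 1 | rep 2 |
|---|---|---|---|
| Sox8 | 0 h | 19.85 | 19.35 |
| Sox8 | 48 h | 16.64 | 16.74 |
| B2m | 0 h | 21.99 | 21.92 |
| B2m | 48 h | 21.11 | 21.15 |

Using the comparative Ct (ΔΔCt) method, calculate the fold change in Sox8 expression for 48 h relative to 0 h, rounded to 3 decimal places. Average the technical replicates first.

4.243

Mean Ct: Sox8 0 h 19.600; Sox8 48 h 16.690; B2m 0 h 21.955; B2m 48 h 21.130
ΔCt(0 h) = 19.600 − 21.955 = -2.355
ΔCt(48 h) = 16.690 − 21.130 = -4.440
ΔΔCt = -4.440 − (-2.355) = -2.085
Fold change = 2^(−(-2.085)) = 2^2.085 = 4.2428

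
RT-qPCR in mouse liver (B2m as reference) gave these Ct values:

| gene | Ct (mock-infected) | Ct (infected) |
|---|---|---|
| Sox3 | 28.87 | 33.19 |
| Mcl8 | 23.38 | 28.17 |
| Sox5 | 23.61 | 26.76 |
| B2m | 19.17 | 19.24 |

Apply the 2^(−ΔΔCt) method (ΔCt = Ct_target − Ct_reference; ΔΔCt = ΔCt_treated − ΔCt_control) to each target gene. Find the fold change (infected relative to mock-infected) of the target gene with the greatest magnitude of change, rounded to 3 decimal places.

0.038

Sox3: ΔΔCt = (33.19−19.24) − (28.87−19.17) = 13.95 − 9.70 = 4.25; fold change = 2^-4.25 = 0.053
Mcl8: ΔΔCt = (28.17−19.24) − (23.38−19.17) = 8.93 − 4.21 = 4.72; fold change = 2^-4.72 = 0.038
Sox5: ΔΔCt = (26.76−19.24) − (23.61−19.17) = 7.52 − 4.44 = 3.08; fold change = 2^-3.08 = 0.118
Mcl8 has the largest |ΔΔCt| = 4.72.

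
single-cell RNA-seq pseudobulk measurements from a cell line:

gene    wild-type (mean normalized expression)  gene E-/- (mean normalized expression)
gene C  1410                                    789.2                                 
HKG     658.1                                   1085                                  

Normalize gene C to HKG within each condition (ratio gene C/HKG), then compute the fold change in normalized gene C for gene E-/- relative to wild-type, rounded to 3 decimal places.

gene C/HKG (wild-type) = 1410 / 658.1 = 2.1425
gene C/HKG (gene E-/-) = 789.2 / 1085 = 0.72737
Fold change = 0.72737 / 2.1425 = 0.3395

0.339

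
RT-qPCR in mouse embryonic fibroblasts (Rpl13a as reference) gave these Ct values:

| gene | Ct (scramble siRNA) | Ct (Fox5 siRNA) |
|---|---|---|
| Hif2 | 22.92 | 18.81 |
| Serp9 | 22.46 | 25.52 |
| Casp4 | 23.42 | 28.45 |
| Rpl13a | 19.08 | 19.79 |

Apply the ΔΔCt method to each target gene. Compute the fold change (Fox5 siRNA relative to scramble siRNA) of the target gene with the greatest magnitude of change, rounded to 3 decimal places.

Hif2: ΔΔCt = (18.81−19.79) − (22.92−19.08) = -0.98 − 3.84 = -4.82; fold change = 2^4.82 = 28.246
Serp9: ΔΔCt = (25.52−19.79) − (22.46−19.08) = 5.73 − 3.38 = 2.35; fold change = 2^-2.35 = 0.196
Casp4: ΔΔCt = (28.45−19.79) − (23.42−19.08) = 8.66 − 4.34 = 4.32; fold change = 2^-4.32 = 0.050
Hif2 has the largest |ΔΔCt| = 4.82.

28.246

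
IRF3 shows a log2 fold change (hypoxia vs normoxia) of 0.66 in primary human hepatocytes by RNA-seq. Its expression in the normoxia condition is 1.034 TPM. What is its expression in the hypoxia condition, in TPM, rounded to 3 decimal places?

1.634

Fold change = 2^(0.66) = 1.5801
hypoxia expression = 1.034 × 1.5801 = 1.634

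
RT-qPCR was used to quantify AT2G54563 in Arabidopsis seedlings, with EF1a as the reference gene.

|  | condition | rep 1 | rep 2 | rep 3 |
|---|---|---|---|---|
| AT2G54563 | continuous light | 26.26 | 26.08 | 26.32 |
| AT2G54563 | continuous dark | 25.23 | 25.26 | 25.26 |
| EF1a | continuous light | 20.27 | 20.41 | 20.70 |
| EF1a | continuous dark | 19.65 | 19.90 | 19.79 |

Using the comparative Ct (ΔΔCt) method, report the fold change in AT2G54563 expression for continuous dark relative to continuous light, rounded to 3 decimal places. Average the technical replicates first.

Mean Ct: AT2G54563 continuous light 26.220; AT2G54563 continuous dark 25.250; EF1a continuous light 20.460; EF1a continuous dark 19.780
ΔCt(continuous light) = 26.220 − 20.460 = 5.760
ΔCt(continuous dark) = 25.250 − 19.780 = 5.470
ΔΔCt = 5.470 − 5.760 = -0.290
Fold change = 2^(−(-0.290)) = 2^0.290 = 1.2226

1.223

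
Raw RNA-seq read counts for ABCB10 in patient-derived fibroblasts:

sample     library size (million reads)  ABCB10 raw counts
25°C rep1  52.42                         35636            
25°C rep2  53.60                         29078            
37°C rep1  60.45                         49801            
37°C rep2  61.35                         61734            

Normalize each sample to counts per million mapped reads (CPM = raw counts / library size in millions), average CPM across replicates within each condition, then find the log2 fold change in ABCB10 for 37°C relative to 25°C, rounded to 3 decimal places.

CPM(25°C rep1) = 35636 / 52.42 = 679.8169
CPM(25°C rep2) = 29078 / 53.60 = 542.5000
CPM(37°C rep1) = 49801 / 60.45 = 823.8379
CPM(37°C rep2) = 61734 / 61.35 = 1006.2592
mean CPM(25°C) = 611.1584; mean CPM(37°C) = 915.0485
Fold change = 915.0485 / 611.1584 = 1.49724
log2(1.49724) = 0.5823

0.582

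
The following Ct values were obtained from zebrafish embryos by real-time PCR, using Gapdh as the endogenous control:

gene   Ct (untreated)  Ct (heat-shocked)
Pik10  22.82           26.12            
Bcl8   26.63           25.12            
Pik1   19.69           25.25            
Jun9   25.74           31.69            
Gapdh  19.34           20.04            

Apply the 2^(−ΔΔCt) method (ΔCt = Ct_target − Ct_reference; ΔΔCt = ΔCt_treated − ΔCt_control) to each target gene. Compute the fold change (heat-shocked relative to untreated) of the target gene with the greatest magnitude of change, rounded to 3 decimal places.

0.026

Pik10: ΔΔCt = (26.12−20.04) − (22.82−19.34) = 6.08 − 3.48 = 2.60; fold change = 2^-2.60 = 0.165
Bcl8: ΔΔCt = (25.12−20.04) − (26.63−19.34) = 5.08 − 7.29 = -2.21; fold change = 2^2.21 = 4.627
Pik1: ΔΔCt = (25.25−20.04) − (19.69−19.34) = 5.21 − 0.35 = 4.86; fold change = 2^-4.86 = 0.034
Jun9: ΔΔCt = (31.69−20.04) − (25.74−19.34) = 11.65 − 6.40 = 5.25; fold change = 2^-5.25 = 0.026
Jun9 has the largest |ΔΔCt| = 5.25.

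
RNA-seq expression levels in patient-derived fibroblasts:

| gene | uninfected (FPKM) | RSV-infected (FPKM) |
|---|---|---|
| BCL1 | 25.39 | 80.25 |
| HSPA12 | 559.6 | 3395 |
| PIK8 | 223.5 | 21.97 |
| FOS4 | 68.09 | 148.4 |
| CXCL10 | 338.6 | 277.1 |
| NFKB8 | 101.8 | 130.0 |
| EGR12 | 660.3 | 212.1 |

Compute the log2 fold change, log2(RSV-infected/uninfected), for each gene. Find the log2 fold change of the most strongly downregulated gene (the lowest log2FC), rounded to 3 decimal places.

-3.347

log2(80.25/25.39) = 1.660  (BCL1)
log2(3395/559.6) = 2.601  (HSPA12)
log2(21.97/223.5) = -3.347  (PIK8)
log2(148.4/68.09) = 1.124  (FOS4)
log2(277.1/338.6) = -0.289  (CXCL10)
log2(130.0/101.8) = 0.353  (NFKB8)
log2(212.1/660.3) = -1.638  (EGR12)
PIK8 is most strongly downregulated.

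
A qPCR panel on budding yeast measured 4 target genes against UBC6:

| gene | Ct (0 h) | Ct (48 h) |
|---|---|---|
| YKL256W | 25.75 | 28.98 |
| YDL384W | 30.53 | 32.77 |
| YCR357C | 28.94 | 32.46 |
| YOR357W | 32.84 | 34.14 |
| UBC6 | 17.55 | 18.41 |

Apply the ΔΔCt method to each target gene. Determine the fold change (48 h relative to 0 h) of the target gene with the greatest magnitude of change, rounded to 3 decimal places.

0.158

YKL256W: ΔΔCt = (28.98−18.41) − (25.75−17.55) = 10.57 − 8.20 = 2.37; fold change = 2^-2.37 = 0.193
YDL384W: ΔΔCt = (32.77−18.41) − (30.53−17.55) = 14.36 − 12.98 = 1.38; fold change = 2^-1.38 = 0.384
YCR357C: ΔΔCt = (32.46−18.41) − (28.94−17.55) = 14.05 − 11.39 = 2.66; fold change = 2^-2.66 = 0.158
YOR357W: ΔΔCt = (34.14−18.41) − (32.84−17.55) = 15.73 − 15.29 = 0.44; fold change = 2^-0.44 = 0.737
YCR357C has the largest |ΔΔCt| = 2.66.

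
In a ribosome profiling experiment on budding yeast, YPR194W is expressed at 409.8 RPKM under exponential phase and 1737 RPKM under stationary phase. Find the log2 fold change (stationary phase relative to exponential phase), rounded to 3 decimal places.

Fold change = 1737 / 409.8 = 4.2387
log2(4.2387) = 2.0836

2.084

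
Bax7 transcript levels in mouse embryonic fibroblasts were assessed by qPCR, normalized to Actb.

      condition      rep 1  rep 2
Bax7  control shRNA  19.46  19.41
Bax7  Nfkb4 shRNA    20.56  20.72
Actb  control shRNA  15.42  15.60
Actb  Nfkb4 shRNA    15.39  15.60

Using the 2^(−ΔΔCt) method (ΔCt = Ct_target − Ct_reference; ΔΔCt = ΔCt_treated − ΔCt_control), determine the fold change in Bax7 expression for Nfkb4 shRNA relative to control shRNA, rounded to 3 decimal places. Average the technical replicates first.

Mean Ct: Bax7 control shRNA 19.435; Bax7 Nfkb4 shRNA 20.640; Actb control shRNA 15.510; Actb Nfkb4 shRNA 15.495
ΔCt(control shRNA) = 19.435 − 15.510 = 3.925
ΔCt(Nfkb4 shRNA) = 20.640 − 15.495 = 5.145
ΔΔCt = 5.145 − 3.925 = 1.220
Fold change = 2^(−1.220) = 0.4293

0.429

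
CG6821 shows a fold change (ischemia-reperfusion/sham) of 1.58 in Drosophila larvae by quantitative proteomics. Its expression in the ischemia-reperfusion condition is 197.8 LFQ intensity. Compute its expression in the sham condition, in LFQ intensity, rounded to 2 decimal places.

125.19

sham expression = 197.8 / 1.58 = 125.19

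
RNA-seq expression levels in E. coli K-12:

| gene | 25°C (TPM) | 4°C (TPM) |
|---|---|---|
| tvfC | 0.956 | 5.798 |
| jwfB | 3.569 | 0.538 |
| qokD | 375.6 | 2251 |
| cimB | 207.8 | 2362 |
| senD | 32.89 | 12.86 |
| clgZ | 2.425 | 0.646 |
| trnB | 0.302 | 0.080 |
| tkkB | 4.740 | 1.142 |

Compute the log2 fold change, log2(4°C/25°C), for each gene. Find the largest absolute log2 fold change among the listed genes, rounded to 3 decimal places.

log2(5.798/0.956) = 2.600  (tvfC)
log2(0.538/3.569) = -2.730  (jwfB)
log2(2251/375.6) = 2.583  (qokD)
log2(2362/207.8) = 3.507  (cimB)
log2(12.86/32.89) = -1.355  (senD)
log2(0.646/2.425) = -1.908  (clgZ)
log2(0.080/0.302) = -1.916  (trnB)
log2(1.142/4.740) = -2.053  (tkkB)
The largest magnitude belongs to cimB.

3.507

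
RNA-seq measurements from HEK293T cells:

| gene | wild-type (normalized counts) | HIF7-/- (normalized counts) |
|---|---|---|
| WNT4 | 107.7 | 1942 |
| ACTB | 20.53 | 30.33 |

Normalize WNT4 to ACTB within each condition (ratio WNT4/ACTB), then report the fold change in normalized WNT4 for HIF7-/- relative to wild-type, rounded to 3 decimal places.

12.205

WNT4/ACTB (wild-type) = 107.7 / 20.53 = 5.246
WNT4/ACTB (HIF7-/-) = 1942 / 30.33 = 64.029
Fold change = 64.029 / 5.246 = 12.2053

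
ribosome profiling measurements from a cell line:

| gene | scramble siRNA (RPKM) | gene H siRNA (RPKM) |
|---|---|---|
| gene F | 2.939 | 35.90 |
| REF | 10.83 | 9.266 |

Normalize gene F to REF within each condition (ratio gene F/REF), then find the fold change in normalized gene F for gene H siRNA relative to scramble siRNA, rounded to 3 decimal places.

gene F/REF (scramble siRNA) = 2.939 / 10.83 = 0.27138
gene F/REF (gene H siRNA) = 35.90 / 9.266 = 3.8744
Fold change = 3.8744 / 0.27138 = 14.2768

14.277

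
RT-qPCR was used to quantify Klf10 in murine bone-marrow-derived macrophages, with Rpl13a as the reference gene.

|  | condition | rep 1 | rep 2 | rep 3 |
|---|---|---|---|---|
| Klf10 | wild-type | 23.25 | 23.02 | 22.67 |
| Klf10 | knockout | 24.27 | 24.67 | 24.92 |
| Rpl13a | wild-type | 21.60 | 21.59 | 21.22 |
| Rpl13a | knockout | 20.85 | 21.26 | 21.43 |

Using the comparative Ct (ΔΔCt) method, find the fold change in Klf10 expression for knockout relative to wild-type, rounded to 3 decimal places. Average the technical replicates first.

Mean Ct: Klf10 wild-type 22.980; Klf10 knockout 24.620; Rpl13a wild-type 21.470; Rpl13a knockout 21.180
ΔCt(wild-type) = 22.980 − 21.470 = 1.510
ΔCt(knockout) = 24.620 − 21.180 = 3.440
ΔΔCt = 3.440 − 1.510 = 1.930
Fold change = 2^(−1.930) = 0.2624

0.262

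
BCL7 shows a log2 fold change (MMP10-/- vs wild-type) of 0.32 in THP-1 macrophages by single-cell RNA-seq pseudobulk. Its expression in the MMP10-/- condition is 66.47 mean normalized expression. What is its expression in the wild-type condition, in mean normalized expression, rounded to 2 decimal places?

53.25

Fold change = 2^(0.32) = 1.2483
wild-type expression = 66.47 / 1.2483 = 53.25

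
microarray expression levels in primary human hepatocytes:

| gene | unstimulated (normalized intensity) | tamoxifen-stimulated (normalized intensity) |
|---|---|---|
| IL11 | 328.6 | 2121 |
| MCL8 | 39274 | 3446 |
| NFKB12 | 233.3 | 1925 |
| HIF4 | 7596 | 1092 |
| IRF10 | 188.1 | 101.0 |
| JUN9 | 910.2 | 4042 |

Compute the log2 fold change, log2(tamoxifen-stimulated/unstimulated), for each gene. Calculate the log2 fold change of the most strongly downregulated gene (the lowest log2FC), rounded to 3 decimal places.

-3.511

log2(2121/328.6) = 2.690  (IL11)
log2(3446/39274) = -3.511  (MCL8)
log2(1925/233.3) = 3.045  (NFKB12)
log2(1092/7596) = -2.798  (HIF4)
log2(101.0/188.1) = -0.897  (IRF10)
log2(4042/910.2) = 2.151  (JUN9)
MCL8 is most strongly downregulated.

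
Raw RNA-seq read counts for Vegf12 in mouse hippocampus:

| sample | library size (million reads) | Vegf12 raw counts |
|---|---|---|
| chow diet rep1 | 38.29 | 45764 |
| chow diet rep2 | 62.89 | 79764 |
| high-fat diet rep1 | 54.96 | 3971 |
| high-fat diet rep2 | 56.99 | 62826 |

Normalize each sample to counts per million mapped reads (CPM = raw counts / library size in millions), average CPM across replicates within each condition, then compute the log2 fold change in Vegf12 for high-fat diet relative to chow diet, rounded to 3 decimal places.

CPM(chow diet rep1) = 45764 / 38.29 = 1195.1946
CPM(chow diet rep2) = 79764 / 62.89 = 1268.3097
CPM(high-fat diet rep1) = 3971 / 54.96 = 72.2525
CPM(high-fat diet rep2) = 62826 / 56.99 = 1102.4039
mean CPM(chow diet) = 1231.7522; mean CPM(high-fat diet) = 587.3282
Fold change = 587.3282 / 1231.7522 = 0.47682
log2(0.47682) = -1.0685

-1.068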